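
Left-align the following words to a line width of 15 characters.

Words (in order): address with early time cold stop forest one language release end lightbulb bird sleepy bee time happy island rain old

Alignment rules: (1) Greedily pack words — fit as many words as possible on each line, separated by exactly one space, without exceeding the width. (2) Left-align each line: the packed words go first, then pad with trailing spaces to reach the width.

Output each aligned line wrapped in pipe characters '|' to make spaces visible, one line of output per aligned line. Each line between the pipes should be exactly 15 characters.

Line 1: ['address', 'with'] (min_width=12, slack=3)
Line 2: ['early', 'time', 'cold'] (min_width=15, slack=0)
Line 3: ['stop', 'forest', 'one'] (min_width=15, slack=0)
Line 4: ['language'] (min_width=8, slack=7)
Line 5: ['release', 'end'] (min_width=11, slack=4)
Line 6: ['lightbulb', 'bird'] (min_width=14, slack=1)
Line 7: ['sleepy', 'bee', 'time'] (min_width=15, slack=0)
Line 8: ['happy', 'island'] (min_width=12, slack=3)
Line 9: ['rain', 'old'] (min_width=8, slack=7)

Answer: |address with   |
|early time cold|
|stop forest one|
|language       |
|release end    |
|lightbulb bird |
|sleepy bee time|
|happy island   |
|rain old       |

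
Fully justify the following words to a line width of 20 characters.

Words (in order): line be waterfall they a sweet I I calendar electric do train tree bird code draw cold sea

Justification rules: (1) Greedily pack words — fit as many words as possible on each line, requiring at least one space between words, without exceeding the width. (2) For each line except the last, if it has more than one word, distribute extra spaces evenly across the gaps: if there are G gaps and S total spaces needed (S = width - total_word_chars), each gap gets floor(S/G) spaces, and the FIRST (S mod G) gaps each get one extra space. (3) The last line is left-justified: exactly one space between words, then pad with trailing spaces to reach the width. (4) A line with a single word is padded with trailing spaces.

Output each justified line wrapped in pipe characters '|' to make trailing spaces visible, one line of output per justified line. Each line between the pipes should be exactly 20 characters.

Answer: |line   be  waterfall|
|they  a  sweet  I  I|
|calendar electric do|
|train tree bird code|
|draw cold sea       |

Derivation:
Line 1: ['line', 'be', 'waterfall'] (min_width=17, slack=3)
Line 2: ['they', 'a', 'sweet', 'I', 'I'] (min_width=16, slack=4)
Line 3: ['calendar', 'electric', 'do'] (min_width=20, slack=0)
Line 4: ['train', 'tree', 'bird', 'code'] (min_width=20, slack=0)
Line 5: ['draw', 'cold', 'sea'] (min_width=13, slack=7)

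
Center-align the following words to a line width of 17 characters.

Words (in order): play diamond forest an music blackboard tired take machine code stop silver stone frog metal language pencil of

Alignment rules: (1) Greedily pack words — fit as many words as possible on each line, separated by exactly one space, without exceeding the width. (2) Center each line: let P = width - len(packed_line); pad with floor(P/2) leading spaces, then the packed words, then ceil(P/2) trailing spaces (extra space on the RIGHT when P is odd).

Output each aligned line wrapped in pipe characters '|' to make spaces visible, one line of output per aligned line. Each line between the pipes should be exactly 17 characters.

Line 1: ['play', 'diamond'] (min_width=12, slack=5)
Line 2: ['forest', 'an', 'music'] (min_width=15, slack=2)
Line 3: ['blackboard', 'tired'] (min_width=16, slack=1)
Line 4: ['take', 'machine', 'code'] (min_width=17, slack=0)
Line 5: ['stop', 'silver', 'stone'] (min_width=17, slack=0)
Line 6: ['frog', 'metal'] (min_width=10, slack=7)
Line 7: ['language', 'pencil'] (min_width=15, slack=2)
Line 8: ['of'] (min_width=2, slack=15)

Answer: |  play diamond   |
| forest an music |
|blackboard tired |
|take machine code|
|stop silver stone|
|   frog metal    |
| language pencil |
|       of        |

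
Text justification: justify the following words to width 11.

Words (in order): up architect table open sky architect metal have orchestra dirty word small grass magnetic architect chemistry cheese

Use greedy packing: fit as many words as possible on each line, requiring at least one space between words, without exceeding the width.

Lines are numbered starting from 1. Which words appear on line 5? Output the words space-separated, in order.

Line 1: ['up'] (min_width=2, slack=9)
Line 2: ['architect'] (min_width=9, slack=2)
Line 3: ['table', 'open'] (min_width=10, slack=1)
Line 4: ['sky'] (min_width=3, slack=8)
Line 5: ['architect'] (min_width=9, slack=2)
Line 6: ['metal', 'have'] (min_width=10, slack=1)
Line 7: ['orchestra'] (min_width=9, slack=2)
Line 8: ['dirty', 'word'] (min_width=10, slack=1)
Line 9: ['small', 'grass'] (min_width=11, slack=0)
Line 10: ['magnetic'] (min_width=8, slack=3)
Line 11: ['architect'] (min_width=9, slack=2)
Line 12: ['chemistry'] (min_width=9, slack=2)
Line 13: ['cheese'] (min_width=6, slack=5)

Answer: architect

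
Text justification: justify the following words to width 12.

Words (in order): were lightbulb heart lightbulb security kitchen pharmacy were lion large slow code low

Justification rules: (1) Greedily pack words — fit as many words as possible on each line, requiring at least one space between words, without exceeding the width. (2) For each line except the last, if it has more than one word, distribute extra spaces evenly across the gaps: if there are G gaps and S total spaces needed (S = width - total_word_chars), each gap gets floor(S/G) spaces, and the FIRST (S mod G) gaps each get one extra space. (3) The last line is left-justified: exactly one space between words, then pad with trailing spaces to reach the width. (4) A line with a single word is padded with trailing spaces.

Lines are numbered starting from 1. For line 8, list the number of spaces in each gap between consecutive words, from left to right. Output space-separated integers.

Line 1: ['were'] (min_width=4, slack=8)
Line 2: ['lightbulb'] (min_width=9, slack=3)
Line 3: ['heart'] (min_width=5, slack=7)
Line 4: ['lightbulb'] (min_width=9, slack=3)
Line 5: ['security'] (min_width=8, slack=4)
Line 6: ['kitchen'] (min_width=7, slack=5)
Line 7: ['pharmacy'] (min_width=8, slack=4)
Line 8: ['were', 'lion'] (min_width=9, slack=3)
Line 9: ['large', 'slow'] (min_width=10, slack=2)
Line 10: ['code', 'low'] (min_width=8, slack=4)

Answer: 4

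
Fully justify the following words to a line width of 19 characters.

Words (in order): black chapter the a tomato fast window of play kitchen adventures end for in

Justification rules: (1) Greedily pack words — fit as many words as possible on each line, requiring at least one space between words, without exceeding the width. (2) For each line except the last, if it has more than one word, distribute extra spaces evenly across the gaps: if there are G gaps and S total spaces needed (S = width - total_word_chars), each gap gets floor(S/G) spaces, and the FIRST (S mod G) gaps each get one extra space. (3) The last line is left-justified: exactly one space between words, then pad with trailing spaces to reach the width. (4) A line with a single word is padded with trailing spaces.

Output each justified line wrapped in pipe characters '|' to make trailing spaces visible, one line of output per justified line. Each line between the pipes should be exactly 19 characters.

Answer: |black chapter the a|
|tomato  fast window|
|of   play   kitchen|
|adventures  end for|
|in                 |

Derivation:
Line 1: ['black', 'chapter', 'the', 'a'] (min_width=19, slack=0)
Line 2: ['tomato', 'fast', 'window'] (min_width=18, slack=1)
Line 3: ['of', 'play', 'kitchen'] (min_width=15, slack=4)
Line 4: ['adventures', 'end', 'for'] (min_width=18, slack=1)
Line 5: ['in'] (min_width=2, slack=17)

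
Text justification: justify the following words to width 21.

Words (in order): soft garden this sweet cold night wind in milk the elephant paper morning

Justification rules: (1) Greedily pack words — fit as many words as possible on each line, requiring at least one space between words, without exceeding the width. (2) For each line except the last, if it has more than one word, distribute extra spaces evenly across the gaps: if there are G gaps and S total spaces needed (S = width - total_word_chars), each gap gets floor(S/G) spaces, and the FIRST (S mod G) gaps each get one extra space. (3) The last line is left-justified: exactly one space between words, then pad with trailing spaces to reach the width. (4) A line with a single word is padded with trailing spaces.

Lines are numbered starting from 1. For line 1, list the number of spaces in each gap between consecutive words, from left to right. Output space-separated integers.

Answer: 4 3

Derivation:
Line 1: ['soft', 'garden', 'this'] (min_width=16, slack=5)
Line 2: ['sweet', 'cold', 'night', 'wind'] (min_width=21, slack=0)
Line 3: ['in', 'milk', 'the', 'elephant'] (min_width=20, slack=1)
Line 4: ['paper', 'morning'] (min_width=13, slack=8)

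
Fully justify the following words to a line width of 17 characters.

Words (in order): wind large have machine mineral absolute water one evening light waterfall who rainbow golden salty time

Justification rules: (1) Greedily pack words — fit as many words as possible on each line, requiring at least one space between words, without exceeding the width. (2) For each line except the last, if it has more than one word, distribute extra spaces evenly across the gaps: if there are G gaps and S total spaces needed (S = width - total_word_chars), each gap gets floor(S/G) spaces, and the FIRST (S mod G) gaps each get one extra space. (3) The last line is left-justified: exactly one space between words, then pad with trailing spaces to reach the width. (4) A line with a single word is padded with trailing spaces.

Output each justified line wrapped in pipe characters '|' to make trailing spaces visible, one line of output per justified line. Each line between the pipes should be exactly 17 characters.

Line 1: ['wind', 'large', 'have'] (min_width=15, slack=2)
Line 2: ['machine', 'mineral'] (min_width=15, slack=2)
Line 3: ['absolute', 'water'] (min_width=14, slack=3)
Line 4: ['one', 'evening', 'light'] (min_width=17, slack=0)
Line 5: ['waterfall', 'who'] (min_width=13, slack=4)
Line 6: ['rainbow', 'golden'] (min_width=14, slack=3)
Line 7: ['salty', 'time'] (min_width=10, slack=7)

Answer: |wind  large  have|
|machine   mineral|
|absolute    water|
|one evening light|
|waterfall     who|
|rainbow    golden|
|salty time       |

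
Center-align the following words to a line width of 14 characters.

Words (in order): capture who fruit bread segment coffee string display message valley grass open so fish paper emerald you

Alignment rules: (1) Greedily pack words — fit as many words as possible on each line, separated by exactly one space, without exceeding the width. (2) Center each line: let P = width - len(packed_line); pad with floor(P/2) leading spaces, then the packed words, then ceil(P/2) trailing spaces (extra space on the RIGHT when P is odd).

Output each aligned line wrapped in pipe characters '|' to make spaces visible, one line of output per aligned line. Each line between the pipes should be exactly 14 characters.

Answer: | capture who  |
| fruit bread  |
|segment coffee|
|string display|
|message valley|
|grass open so |
|  fish paper  |
| emerald you  |

Derivation:
Line 1: ['capture', 'who'] (min_width=11, slack=3)
Line 2: ['fruit', 'bread'] (min_width=11, slack=3)
Line 3: ['segment', 'coffee'] (min_width=14, slack=0)
Line 4: ['string', 'display'] (min_width=14, slack=0)
Line 5: ['message', 'valley'] (min_width=14, slack=0)
Line 6: ['grass', 'open', 'so'] (min_width=13, slack=1)
Line 7: ['fish', 'paper'] (min_width=10, slack=4)
Line 8: ['emerald', 'you'] (min_width=11, slack=3)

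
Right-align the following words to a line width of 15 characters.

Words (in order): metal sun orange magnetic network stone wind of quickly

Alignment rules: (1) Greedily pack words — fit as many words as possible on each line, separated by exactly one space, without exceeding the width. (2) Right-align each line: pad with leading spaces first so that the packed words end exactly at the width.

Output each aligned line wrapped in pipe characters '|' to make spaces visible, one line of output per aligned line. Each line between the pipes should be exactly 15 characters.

Answer: |      metal sun|
|orange magnetic|
|  network stone|
|wind of quickly|

Derivation:
Line 1: ['metal', 'sun'] (min_width=9, slack=6)
Line 2: ['orange', 'magnetic'] (min_width=15, slack=0)
Line 3: ['network', 'stone'] (min_width=13, slack=2)
Line 4: ['wind', 'of', 'quickly'] (min_width=15, slack=0)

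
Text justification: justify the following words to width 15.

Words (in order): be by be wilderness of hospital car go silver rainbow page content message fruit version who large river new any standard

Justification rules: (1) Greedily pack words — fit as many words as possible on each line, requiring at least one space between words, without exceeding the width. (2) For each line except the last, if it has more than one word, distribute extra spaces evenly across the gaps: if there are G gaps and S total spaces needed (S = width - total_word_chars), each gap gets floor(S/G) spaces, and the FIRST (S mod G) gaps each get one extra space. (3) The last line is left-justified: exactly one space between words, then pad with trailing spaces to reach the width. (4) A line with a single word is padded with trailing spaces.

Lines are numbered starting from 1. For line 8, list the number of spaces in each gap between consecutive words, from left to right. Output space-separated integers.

Line 1: ['be', 'by', 'be'] (min_width=8, slack=7)
Line 2: ['wilderness', 'of'] (min_width=13, slack=2)
Line 3: ['hospital', 'car', 'go'] (min_width=15, slack=0)
Line 4: ['silver', 'rainbow'] (min_width=14, slack=1)
Line 5: ['page', 'content'] (min_width=12, slack=3)
Line 6: ['message', 'fruit'] (min_width=13, slack=2)
Line 7: ['version', 'who'] (min_width=11, slack=4)
Line 8: ['large', 'river', 'new'] (min_width=15, slack=0)
Line 9: ['any', 'standard'] (min_width=12, slack=3)

Answer: 1 1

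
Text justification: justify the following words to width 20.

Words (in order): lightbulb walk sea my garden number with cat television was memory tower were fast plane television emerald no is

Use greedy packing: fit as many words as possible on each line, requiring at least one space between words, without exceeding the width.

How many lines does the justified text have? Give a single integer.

Line 1: ['lightbulb', 'walk', 'sea'] (min_width=18, slack=2)
Line 2: ['my', 'garden', 'number'] (min_width=16, slack=4)
Line 3: ['with', 'cat', 'television'] (min_width=19, slack=1)
Line 4: ['was', 'memory', 'tower'] (min_width=16, slack=4)
Line 5: ['were', 'fast', 'plane'] (min_width=15, slack=5)
Line 6: ['television', 'emerald'] (min_width=18, slack=2)
Line 7: ['no', 'is'] (min_width=5, slack=15)
Total lines: 7

Answer: 7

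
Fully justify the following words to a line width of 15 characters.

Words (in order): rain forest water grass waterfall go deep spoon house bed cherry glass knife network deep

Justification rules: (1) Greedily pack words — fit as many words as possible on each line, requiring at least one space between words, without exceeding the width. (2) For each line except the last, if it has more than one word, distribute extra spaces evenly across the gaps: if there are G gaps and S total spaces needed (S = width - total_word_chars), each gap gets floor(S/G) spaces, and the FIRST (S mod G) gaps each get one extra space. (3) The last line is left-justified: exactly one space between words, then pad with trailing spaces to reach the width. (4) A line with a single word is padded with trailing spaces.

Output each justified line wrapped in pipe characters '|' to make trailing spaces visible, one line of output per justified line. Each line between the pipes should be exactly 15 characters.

Answer: |rain     forest|
|water     grass|
|waterfall    go|
|deep      spoon|
|house       bed|
|cherry    glass|
|knife   network|
|deep           |

Derivation:
Line 1: ['rain', 'forest'] (min_width=11, slack=4)
Line 2: ['water', 'grass'] (min_width=11, slack=4)
Line 3: ['waterfall', 'go'] (min_width=12, slack=3)
Line 4: ['deep', 'spoon'] (min_width=10, slack=5)
Line 5: ['house', 'bed'] (min_width=9, slack=6)
Line 6: ['cherry', 'glass'] (min_width=12, slack=3)
Line 7: ['knife', 'network'] (min_width=13, slack=2)
Line 8: ['deep'] (min_width=4, slack=11)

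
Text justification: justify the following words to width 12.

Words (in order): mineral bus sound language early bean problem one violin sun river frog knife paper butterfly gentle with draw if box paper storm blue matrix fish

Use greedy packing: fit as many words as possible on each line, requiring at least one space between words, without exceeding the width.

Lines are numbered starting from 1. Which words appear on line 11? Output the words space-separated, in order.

Line 1: ['mineral', 'bus'] (min_width=11, slack=1)
Line 2: ['sound'] (min_width=5, slack=7)
Line 3: ['language'] (min_width=8, slack=4)
Line 4: ['early', 'bean'] (min_width=10, slack=2)
Line 5: ['problem', 'one'] (min_width=11, slack=1)
Line 6: ['violin', 'sun'] (min_width=10, slack=2)
Line 7: ['river', 'frog'] (min_width=10, slack=2)
Line 8: ['knife', 'paper'] (min_width=11, slack=1)
Line 9: ['butterfly'] (min_width=9, slack=3)
Line 10: ['gentle', 'with'] (min_width=11, slack=1)
Line 11: ['draw', 'if', 'box'] (min_width=11, slack=1)
Line 12: ['paper', 'storm'] (min_width=11, slack=1)
Line 13: ['blue', 'matrix'] (min_width=11, slack=1)
Line 14: ['fish'] (min_width=4, slack=8)

Answer: draw if box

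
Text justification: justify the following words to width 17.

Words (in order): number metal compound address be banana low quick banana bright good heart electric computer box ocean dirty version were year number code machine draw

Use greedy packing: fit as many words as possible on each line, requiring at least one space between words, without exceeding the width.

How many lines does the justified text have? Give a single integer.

Line 1: ['number', 'metal'] (min_width=12, slack=5)
Line 2: ['compound', 'address'] (min_width=16, slack=1)
Line 3: ['be', 'banana', 'low'] (min_width=13, slack=4)
Line 4: ['quick', 'banana'] (min_width=12, slack=5)
Line 5: ['bright', 'good', 'heart'] (min_width=17, slack=0)
Line 6: ['electric', 'computer'] (min_width=17, slack=0)
Line 7: ['box', 'ocean', 'dirty'] (min_width=15, slack=2)
Line 8: ['version', 'were', 'year'] (min_width=17, slack=0)
Line 9: ['number', 'code'] (min_width=11, slack=6)
Line 10: ['machine', 'draw'] (min_width=12, slack=5)
Total lines: 10

Answer: 10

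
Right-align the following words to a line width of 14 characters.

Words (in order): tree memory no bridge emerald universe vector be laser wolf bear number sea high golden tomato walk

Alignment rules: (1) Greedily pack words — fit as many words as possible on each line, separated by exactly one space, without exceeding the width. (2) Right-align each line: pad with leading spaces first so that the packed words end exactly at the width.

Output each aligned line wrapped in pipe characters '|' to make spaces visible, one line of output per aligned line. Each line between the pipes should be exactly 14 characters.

Line 1: ['tree', 'memory', 'no'] (min_width=14, slack=0)
Line 2: ['bridge', 'emerald'] (min_width=14, slack=0)
Line 3: ['universe'] (min_width=8, slack=6)
Line 4: ['vector', 'be'] (min_width=9, slack=5)
Line 5: ['laser', 'wolf'] (min_width=10, slack=4)
Line 6: ['bear', 'number'] (min_width=11, slack=3)
Line 7: ['sea', 'high'] (min_width=8, slack=6)
Line 8: ['golden', 'tomato'] (min_width=13, slack=1)
Line 9: ['walk'] (min_width=4, slack=10)

Answer: |tree memory no|
|bridge emerald|
|      universe|
|     vector be|
|    laser wolf|
|   bear number|
|      sea high|
| golden tomato|
|          walk|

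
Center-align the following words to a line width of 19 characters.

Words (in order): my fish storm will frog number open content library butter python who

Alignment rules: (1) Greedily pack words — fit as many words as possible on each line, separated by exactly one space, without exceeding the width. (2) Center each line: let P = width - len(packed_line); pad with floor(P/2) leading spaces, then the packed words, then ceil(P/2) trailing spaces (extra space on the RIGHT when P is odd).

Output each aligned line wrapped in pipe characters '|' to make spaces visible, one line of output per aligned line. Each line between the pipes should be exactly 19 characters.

Line 1: ['my', 'fish', 'storm', 'will'] (min_width=18, slack=1)
Line 2: ['frog', 'number', 'open'] (min_width=16, slack=3)
Line 3: ['content', 'library'] (min_width=15, slack=4)
Line 4: ['butter', 'python', 'who'] (min_width=17, slack=2)

Answer: |my fish storm will |
| frog number open  |
|  content library  |
| butter python who |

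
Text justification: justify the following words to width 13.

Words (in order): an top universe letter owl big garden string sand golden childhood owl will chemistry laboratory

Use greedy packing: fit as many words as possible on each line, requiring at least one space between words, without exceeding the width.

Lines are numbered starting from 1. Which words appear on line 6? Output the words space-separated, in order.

Answer: golden

Derivation:
Line 1: ['an', 'top'] (min_width=6, slack=7)
Line 2: ['universe'] (min_width=8, slack=5)
Line 3: ['letter', 'owl'] (min_width=10, slack=3)
Line 4: ['big', 'garden'] (min_width=10, slack=3)
Line 5: ['string', 'sand'] (min_width=11, slack=2)
Line 6: ['golden'] (min_width=6, slack=7)
Line 7: ['childhood', 'owl'] (min_width=13, slack=0)
Line 8: ['will'] (min_width=4, slack=9)
Line 9: ['chemistry'] (min_width=9, slack=4)
Line 10: ['laboratory'] (min_width=10, slack=3)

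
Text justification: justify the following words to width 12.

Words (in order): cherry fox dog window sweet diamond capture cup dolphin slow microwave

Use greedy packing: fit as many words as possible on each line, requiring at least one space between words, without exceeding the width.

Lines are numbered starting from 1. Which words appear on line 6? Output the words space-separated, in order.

Line 1: ['cherry', 'fox'] (min_width=10, slack=2)
Line 2: ['dog', 'window'] (min_width=10, slack=2)
Line 3: ['sweet'] (min_width=5, slack=7)
Line 4: ['diamond'] (min_width=7, slack=5)
Line 5: ['capture', 'cup'] (min_width=11, slack=1)
Line 6: ['dolphin', 'slow'] (min_width=12, slack=0)
Line 7: ['microwave'] (min_width=9, slack=3)

Answer: dolphin slow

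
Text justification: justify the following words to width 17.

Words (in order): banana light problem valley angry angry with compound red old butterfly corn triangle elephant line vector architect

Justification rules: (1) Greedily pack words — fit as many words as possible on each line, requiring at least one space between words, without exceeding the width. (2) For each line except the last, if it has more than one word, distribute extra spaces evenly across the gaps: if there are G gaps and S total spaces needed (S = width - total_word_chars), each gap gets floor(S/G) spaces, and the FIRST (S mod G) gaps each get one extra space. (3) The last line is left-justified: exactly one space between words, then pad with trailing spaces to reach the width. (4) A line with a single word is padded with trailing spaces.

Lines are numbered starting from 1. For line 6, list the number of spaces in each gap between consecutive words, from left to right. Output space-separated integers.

Line 1: ['banana', 'light'] (min_width=12, slack=5)
Line 2: ['problem', 'valley'] (min_width=14, slack=3)
Line 3: ['angry', 'angry', 'with'] (min_width=16, slack=1)
Line 4: ['compound', 'red', 'old'] (min_width=16, slack=1)
Line 5: ['butterfly', 'corn'] (min_width=14, slack=3)
Line 6: ['triangle', 'elephant'] (min_width=17, slack=0)
Line 7: ['line', 'vector'] (min_width=11, slack=6)
Line 8: ['architect'] (min_width=9, slack=8)

Answer: 1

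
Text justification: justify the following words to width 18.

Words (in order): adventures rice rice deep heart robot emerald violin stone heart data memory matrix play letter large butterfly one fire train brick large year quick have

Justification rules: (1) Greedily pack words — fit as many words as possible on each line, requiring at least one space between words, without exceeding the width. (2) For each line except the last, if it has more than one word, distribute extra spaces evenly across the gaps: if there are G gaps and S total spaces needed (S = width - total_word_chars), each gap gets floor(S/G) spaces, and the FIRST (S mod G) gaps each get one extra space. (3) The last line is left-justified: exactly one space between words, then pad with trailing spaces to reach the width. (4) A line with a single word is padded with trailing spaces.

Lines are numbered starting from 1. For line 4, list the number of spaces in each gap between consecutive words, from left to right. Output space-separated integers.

Line 1: ['adventures', 'rice'] (min_width=15, slack=3)
Line 2: ['rice', 'deep', 'heart'] (min_width=15, slack=3)
Line 3: ['robot', 'emerald'] (min_width=13, slack=5)
Line 4: ['violin', 'stone', 'heart'] (min_width=18, slack=0)
Line 5: ['data', 'memory', 'matrix'] (min_width=18, slack=0)
Line 6: ['play', 'letter', 'large'] (min_width=17, slack=1)
Line 7: ['butterfly', 'one', 'fire'] (min_width=18, slack=0)
Line 8: ['train', 'brick', 'large'] (min_width=17, slack=1)
Line 9: ['year', 'quick', 'have'] (min_width=15, slack=3)

Answer: 1 1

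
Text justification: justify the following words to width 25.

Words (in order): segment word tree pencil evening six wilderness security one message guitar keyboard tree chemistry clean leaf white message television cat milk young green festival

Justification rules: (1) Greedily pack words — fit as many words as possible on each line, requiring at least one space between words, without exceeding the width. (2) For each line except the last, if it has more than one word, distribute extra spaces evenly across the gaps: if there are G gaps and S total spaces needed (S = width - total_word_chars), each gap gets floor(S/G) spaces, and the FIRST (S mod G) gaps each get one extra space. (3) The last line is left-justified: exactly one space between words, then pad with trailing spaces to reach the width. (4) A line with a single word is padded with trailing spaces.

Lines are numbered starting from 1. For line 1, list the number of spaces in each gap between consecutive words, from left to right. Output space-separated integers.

Line 1: ['segment', 'word', 'tree', 'pencil'] (min_width=24, slack=1)
Line 2: ['evening', 'six', 'wilderness'] (min_width=22, slack=3)
Line 3: ['security', 'one', 'message'] (min_width=20, slack=5)
Line 4: ['guitar', 'keyboard', 'tree'] (min_width=20, slack=5)
Line 5: ['chemistry', 'clean', 'leaf'] (min_width=20, slack=5)
Line 6: ['white', 'message', 'television'] (min_width=24, slack=1)
Line 7: ['cat', 'milk', 'young', 'green'] (min_width=20, slack=5)
Line 8: ['festival'] (min_width=8, slack=17)

Answer: 2 1 1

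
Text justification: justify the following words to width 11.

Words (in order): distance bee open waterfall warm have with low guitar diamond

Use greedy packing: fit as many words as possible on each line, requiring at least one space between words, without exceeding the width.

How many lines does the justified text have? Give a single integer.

Answer: 7

Derivation:
Line 1: ['distance'] (min_width=8, slack=3)
Line 2: ['bee', 'open'] (min_width=8, slack=3)
Line 3: ['waterfall'] (min_width=9, slack=2)
Line 4: ['warm', 'have'] (min_width=9, slack=2)
Line 5: ['with', 'low'] (min_width=8, slack=3)
Line 6: ['guitar'] (min_width=6, slack=5)
Line 7: ['diamond'] (min_width=7, slack=4)
Total lines: 7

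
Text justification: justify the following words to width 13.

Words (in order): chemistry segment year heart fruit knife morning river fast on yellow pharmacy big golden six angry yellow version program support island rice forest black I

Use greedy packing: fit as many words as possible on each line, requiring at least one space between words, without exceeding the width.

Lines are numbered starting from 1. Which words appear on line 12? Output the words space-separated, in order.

Line 1: ['chemistry'] (min_width=9, slack=4)
Line 2: ['segment', 'year'] (min_width=12, slack=1)
Line 3: ['heart', 'fruit'] (min_width=11, slack=2)
Line 4: ['knife', 'morning'] (min_width=13, slack=0)
Line 5: ['river', 'fast', 'on'] (min_width=13, slack=0)
Line 6: ['yellow'] (min_width=6, slack=7)
Line 7: ['pharmacy', 'big'] (min_width=12, slack=1)
Line 8: ['golden', 'six'] (min_width=10, slack=3)
Line 9: ['angry', 'yellow'] (min_width=12, slack=1)
Line 10: ['version'] (min_width=7, slack=6)
Line 11: ['program'] (min_width=7, slack=6)
Line 12: ['support'] (min_width=7, slack=6)
Line 13: ['island', 'rice'] (min_width=11, slack=2)
Line 14: ['forest', 'black'] (min_width=12, slack=1)
Line 15: ['I'] (min_width=1, slack=12)

Answer: support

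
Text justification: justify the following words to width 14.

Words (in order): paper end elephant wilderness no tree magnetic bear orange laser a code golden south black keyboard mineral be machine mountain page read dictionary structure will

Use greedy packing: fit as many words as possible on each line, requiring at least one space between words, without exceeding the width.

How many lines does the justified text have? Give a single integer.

Line 1: ['paper', 'end'] (min_width=9, slack=5)
Line 2: ['elephant'] (min_width=8, slack=6)
Line 3: ['wilderness', 'no'] (min_width=13, slack=1)
Line 4: ['tree', 'magnetic'] (min_width=13, slack=1)
Line 5: ['bear', 'orange'] (min_width=11, slack=3)
Line 6: ['laser', 'a', 'code'] (min_width=12, slack=2)
Line 7: ['golden', 'south'] (min_width=12, slack=2)
Line 8: ['black', 'keyboard'] (min_width=14, slack=0)
Line 9: ['mineral', 'be'] (min_width=10, slack=4)
Line 10: ['machine'] (min_width=7, slack=7)
Line 11: ['mountain', 'page'] (min_width=13, slack=1)
Line 12: ['read'] (min_width=4, slack=10)
Line 13: ['dictionary'] (min_width=10, slack=4)
Line 14: ['structure', 'will'] (min_width=14, slack=0)
Total lines: 14

Answer: 14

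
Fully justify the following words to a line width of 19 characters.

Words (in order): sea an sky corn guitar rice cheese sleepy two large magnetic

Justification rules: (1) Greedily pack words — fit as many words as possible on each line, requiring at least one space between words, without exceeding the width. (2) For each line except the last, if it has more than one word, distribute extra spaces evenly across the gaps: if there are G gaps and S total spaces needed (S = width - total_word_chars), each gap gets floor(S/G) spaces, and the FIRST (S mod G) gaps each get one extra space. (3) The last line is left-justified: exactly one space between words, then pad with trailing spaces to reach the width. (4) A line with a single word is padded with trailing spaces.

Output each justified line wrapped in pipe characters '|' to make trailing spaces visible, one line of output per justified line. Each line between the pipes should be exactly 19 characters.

Answer: |sea   an  sky  corn|
|guitar  rice cheese|
|sleepy   two  large|
|magnetic           |

Derivation:
Line 1: ['sea', 'an', 'sky', 'corn'] (min_width=15, slack=4)
Line 2: ['guitar', 'rice', 'cheese'] (min_width=18, slack=1)
Line 3: ['sleepy', 'two', 'large'] (min_width=16, slack=3)
Line 4: ['magnetic'] (min_width=8, slack=11)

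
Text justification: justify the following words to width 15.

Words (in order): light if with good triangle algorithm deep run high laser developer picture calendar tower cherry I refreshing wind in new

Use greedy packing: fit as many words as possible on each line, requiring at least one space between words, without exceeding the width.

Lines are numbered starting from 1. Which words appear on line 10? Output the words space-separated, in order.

Line 1: ['light', 'if', 'with'] (min_width=13, slack=2)
Line 2: ['good', 'triangle'] (min_width=13, slack=2)
Line 3: ['algorithm', 'deep'] (min_width=14, slack=1)
Line 4: ['run', 'high', 'laser'] (min_width=14, slack=1)
Line 5: ['developer'] (min_width=9, slack=6)
Line 6: ['picture'] (min_width=7, slack=8)
Line 7: ['calendar', 'tower'] (min_width=14, slack=1)
Line 8: ['cherry', 'I'] (min_width=8, slack=7)
Line 9: ['refreshing', 'wind'] (min_width=15, slack=0)
Line 10: ['in', 'new'] (min_width=6, slack=9)

Answer: in new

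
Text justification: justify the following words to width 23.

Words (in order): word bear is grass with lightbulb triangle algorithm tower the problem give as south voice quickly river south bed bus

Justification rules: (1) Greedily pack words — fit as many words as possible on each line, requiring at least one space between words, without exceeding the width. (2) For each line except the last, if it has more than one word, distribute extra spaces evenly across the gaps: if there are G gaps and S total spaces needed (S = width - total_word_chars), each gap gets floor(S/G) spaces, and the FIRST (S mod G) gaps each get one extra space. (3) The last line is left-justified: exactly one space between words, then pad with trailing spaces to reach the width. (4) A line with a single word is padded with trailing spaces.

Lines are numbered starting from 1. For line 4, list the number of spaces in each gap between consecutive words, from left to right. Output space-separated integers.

Line 1: ['word', 'bear', 'is', 'grass', 'with'] (min_width=23, slack=0)
Line 2: ['lightbulb', 'triangle'] (min_width=18, slack=5)
Line 3: ['algorithm', 'tower', 'the'] (min_width=19, slack=4)
Line 4: ['problem', 'give', 'as', 'south'] (min_width=21, slack=2)
Line 5: ['voice', 'quickly', 'river'] (min_width=19, slack=4)
Line 6: ['south', 'bed', 'bus'] (min_width=13, slack=10)

Answer: 2 2 1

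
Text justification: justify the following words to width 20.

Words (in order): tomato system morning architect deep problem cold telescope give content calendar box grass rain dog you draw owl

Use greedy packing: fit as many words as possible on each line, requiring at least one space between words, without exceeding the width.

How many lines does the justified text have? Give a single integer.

Line 1: ['tomato', 'system'] (min_width=13, slack=7)
Line 2: ['morning', 'architect'] (min_width=17, slack=3)
Line 3: ['deep', 'problem', 'cold'] (min_width=17, slack=3)
Line 4: ['telescope', 'give'] (min_width=14, slack=6)
Line 5: ['content', 'calendar', 'box'] (min_width=20, slack=0)
Line 6: ['grass', 'rain', 'dog', 'you'] (min_width=18, slack=2)
Line 7: ['draw', 'owl'] (min_width=8, slack=12)
Total lines: 7

Answer: 7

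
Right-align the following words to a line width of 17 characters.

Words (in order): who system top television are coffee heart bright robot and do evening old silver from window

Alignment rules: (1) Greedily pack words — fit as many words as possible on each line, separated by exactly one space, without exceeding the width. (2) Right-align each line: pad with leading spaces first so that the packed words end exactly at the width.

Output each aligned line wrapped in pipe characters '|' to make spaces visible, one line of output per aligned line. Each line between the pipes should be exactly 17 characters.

Line 1: ['who', 'system', 'top'] (min_width=14, slack=3)
Line 2: ['television', 'are'] (min_width=14, slack=3)
Line 3: ['coffee', 'heart'] (min_width=12, slack=5)
Line 4: ['bright', 'robot', 'and'] (min_width=16, slack=1)
Line 5: ['do', 'evening', 'old'] (min_width=14, slack=3)
Line 6: ['silver', 'from'] (min_width=11, slack=6)
Line 7: ['window'] (min_width=6, slack=11)

Answer: |   who system top|
|   television are|
|     coffee heart|
| bright robot and|
|   do evening old|
|      silver from|
|           window|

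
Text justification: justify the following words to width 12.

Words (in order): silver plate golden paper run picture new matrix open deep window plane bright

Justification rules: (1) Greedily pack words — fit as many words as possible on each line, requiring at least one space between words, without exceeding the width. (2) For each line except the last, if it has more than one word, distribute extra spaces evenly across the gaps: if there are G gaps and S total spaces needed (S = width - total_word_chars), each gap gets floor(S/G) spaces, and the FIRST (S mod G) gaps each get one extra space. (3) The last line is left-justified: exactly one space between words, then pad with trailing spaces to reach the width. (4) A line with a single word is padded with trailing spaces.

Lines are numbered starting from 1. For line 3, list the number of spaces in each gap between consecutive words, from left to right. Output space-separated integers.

Answer: 2

Derivation:
Line 1: ['silver', 'plate'] (min_width=12, slack=0)
Line 2: ['golden', 'paper'] (min_width=12, slack=0)
Line 3: ['run', 'picture'] (min_width=11, slack=1)
Line 4: ['new', 'matrix'] (min_width=10, slack=2)
Line 5: ['open', 'deep'] (min_width=9, slack=3)
Line 6: ['window', 'plane'] (min_width=12, slack=0)
Line 7: ['bright'] (min_width=6, slack=6)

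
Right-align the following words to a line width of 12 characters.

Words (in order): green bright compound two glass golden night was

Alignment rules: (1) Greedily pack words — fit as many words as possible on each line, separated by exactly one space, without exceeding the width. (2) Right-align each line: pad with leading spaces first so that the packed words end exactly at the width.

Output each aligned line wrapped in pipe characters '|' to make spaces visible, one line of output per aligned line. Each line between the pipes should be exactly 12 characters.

Answer: |green bright|
|compound two|
|glass golden|
|   night was|

Derivation:
Line 1: ['green', 'bright'] (min_width=12, slack=0)
Line 2: ['compound', 'two'] (min_width=12, slack=0)
Line 3: ['glass', 'golden'] (min_width=12, slack=0)
Line 4: ['night', 'was'] (min_width=9, slack=3)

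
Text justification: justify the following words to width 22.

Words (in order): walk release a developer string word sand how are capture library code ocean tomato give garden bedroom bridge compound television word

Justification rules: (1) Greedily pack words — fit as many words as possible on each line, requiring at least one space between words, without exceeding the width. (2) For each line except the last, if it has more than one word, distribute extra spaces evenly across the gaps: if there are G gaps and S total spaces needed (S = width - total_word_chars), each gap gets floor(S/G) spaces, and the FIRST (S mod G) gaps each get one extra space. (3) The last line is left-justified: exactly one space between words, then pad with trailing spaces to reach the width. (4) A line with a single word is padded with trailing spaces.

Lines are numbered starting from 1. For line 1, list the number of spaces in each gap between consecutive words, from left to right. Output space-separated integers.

Answer: 5 5

Derivation:
Line 1: ['walk', 'release', 'a'] (min_width=14, slack=8)
Line 2: ['developer', 'string', 'word'] (min_width=21, slack=1)
Line 3: ['sand', 'how', 'are', 'capture'] (min_width=20, slack=2)
Line 4: ['library', 'code', 'ocean'] (min_width=18, slack=4)
Line 5: ['tomato', 'give', 'garden'] (min_width=18, slack=4)
Line 6: ['bedroom', 'bridge'] (min_width=14, slack=8)
Line 7: ['compound', 'television'] (min_width=19, slack=3)
Line 8: ['word'] (min_width=4, slack=18)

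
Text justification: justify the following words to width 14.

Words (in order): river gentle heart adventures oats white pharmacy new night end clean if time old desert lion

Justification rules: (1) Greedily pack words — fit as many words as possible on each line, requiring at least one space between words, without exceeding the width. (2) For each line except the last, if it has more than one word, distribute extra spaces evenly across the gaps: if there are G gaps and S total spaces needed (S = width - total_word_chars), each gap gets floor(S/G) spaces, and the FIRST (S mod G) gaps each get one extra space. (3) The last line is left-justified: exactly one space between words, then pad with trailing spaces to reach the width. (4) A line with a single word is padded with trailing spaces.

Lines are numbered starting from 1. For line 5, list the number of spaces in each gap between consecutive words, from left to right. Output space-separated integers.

Line 1: ['river', 'gentle'] (min_width=12, slack=2)
Line 2: ['heart'] (min_width=5, slack=9)
Line 3: ['adventures'] (min_width=10, slack=4)
Line 4: ['oats', 'white'] (min_width=10, slack=4)
Line 5: ['pharmacy', 'new'] (min_width=12, slack=2)
Line 6: ['night', 'end'] (min_width=9, slack=5)
Line 7: ['clean', 'if', 'time'] (min_width=13, slack=1)
Line 8: ['old', 'desert'] (min_width=10, slack=4)
Line 9: ['lion'] (min_width=4, slack=10)

Answer: 3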